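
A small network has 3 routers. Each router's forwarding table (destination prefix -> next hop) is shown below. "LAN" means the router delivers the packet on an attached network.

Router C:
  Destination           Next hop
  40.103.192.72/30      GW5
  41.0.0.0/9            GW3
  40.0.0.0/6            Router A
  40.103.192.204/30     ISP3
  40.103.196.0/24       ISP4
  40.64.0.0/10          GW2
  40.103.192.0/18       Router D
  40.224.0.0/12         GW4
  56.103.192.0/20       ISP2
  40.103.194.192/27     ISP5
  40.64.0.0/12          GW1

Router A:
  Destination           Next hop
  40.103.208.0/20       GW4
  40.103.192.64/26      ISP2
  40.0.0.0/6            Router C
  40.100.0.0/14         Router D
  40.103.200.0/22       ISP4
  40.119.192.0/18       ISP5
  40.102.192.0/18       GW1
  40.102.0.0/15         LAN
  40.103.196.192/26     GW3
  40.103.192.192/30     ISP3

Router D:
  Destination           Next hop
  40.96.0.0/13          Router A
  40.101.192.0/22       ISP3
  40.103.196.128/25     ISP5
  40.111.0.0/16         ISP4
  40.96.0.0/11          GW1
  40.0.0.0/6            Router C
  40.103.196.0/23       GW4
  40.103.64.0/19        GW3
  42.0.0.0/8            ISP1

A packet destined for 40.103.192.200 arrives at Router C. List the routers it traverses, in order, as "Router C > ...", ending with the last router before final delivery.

Router C > Router D > Router A

At Router C: longest match for 40.103.192.200 is 40.103.192.0/18 -> Router D
At Router D: longest match for 40.103.192.200 is 40.96.0.0/13 -> Router A
At Router A: longest match for 40.103.192.200 is 40.102.0.0/15 -> LAN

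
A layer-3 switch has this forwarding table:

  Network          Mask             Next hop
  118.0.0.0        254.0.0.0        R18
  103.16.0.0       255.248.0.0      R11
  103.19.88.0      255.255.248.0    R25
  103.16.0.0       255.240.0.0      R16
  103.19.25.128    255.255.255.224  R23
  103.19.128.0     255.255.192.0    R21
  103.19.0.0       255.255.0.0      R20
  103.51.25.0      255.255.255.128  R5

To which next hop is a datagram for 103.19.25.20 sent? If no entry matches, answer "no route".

Routes whose prefix contains 103.19.25.20:
  103.16.0.0/12 (103.16.0.0 - 103.31.255.255) -> R16
  103.16.0.0/13 (103.16.0.0 - 103.23.255.255) -> R11
  103.19.0.0/16 (103.19.0.0 - 103.19.255.255) -> R20
More-specific entries that do NOT match:
  103.19.25.128/27 (103.19.25.128 - 103.19.25.159) does not contain 103.19.25.20
  103.51.25.0/25 (103.51.25.0 - 103.51.25.127) does not contain 103.19.25.20
  103.19.88.0/21 (103.19.88.0 - 103.19.95.255) does not contain 103.19.25.20
  103.19.128.0/18 (103.19.128.0 - 103.19.191.255) does not contain 103.19.25.20
Longest matching prefix is /16 -> next hop R20.

R20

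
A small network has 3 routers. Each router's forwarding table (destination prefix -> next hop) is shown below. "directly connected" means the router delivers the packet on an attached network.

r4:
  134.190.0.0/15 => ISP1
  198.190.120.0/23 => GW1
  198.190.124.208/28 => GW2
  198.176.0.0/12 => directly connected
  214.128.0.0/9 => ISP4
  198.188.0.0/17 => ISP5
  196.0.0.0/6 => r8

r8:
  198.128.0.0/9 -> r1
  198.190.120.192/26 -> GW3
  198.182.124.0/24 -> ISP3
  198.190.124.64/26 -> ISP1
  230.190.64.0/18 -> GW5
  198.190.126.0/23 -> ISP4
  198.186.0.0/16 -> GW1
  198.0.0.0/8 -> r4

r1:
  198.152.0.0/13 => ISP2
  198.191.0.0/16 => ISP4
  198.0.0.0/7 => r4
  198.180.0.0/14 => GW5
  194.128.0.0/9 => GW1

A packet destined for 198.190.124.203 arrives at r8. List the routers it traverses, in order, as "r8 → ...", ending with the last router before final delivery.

At r8: longest match for 198.190.124.203 is 198.128.0.0/9 -> r1
At r1: longest match for 198.190.124.203 is 198.0.0.0/7 -> r4
At r4: longest match for 198.190.124.203 is 198.176.0.0/12 -> directly connected

r8 → r1 → r4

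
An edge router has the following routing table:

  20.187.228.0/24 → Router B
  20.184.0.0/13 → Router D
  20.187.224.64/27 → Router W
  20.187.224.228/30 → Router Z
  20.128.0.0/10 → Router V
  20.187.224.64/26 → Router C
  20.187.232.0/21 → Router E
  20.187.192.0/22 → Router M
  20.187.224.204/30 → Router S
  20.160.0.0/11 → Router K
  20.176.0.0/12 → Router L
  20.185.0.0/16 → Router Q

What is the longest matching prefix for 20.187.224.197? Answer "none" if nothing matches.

Entries matching 20.187.224.197:
  20.128.0.0/10 (20.128.0.0 - 20.191.255.255)
  20.160.0.0/11 (20.160.0.0 - 20.191.255.255)
  20.176.0.0/12 (20.176.0.0 - 20.191.255.255)
  20.184.0.0/13 (20.184.0.0 - 20.191.255.255)
Most specific is 20.184.0.0/13.

20.184.0.0/13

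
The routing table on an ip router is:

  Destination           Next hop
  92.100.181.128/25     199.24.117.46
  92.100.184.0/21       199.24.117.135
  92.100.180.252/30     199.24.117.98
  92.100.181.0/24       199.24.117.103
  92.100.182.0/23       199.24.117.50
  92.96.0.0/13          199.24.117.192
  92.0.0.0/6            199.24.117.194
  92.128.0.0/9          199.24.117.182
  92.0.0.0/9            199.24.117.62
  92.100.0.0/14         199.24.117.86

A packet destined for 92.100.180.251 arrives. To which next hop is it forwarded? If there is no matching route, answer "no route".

Routes whose prefix contains 92.100.180.251:
  92.0.0.0/6 (92.0.0.0 - 95.255.255.255) -> 199.24.117.194
  92.0.0.0/9 (92.0.0.0 - 92.127.255.255) -> 199.24.117.62
  92.96.0.0/13 (92.96.0.0 - 92.103.255.255) -> 199.24.117.192
  92.100.0.0/14 (92.100.0.0 - 92.103.255.255) -> 199.24.117.86
More-specific entries that do NOT match:
  92.100.180.252/30 (92.100.180.252 - 92.100.180.255) does not contain 92.100.180.251
  92.100.181.128/25 (92.100.181.128 - 92.100.181.255) does not contain 92.100.180.251
  92.100.181.0/24 (92.100.181.0 - 92.100.181.255) does not contain 92.100.180.251
  92.100.182.0/23 (92.100.182.0 - 92.100.183.255) does not contain 92.100.180.251
  92.100.184.0/21 (92.100.184.0 - 92.100.191.255) does not contain 92.100.180.251
Longest matching prefix is /14 -> next hop 199.24.117.86.

199.24.117.86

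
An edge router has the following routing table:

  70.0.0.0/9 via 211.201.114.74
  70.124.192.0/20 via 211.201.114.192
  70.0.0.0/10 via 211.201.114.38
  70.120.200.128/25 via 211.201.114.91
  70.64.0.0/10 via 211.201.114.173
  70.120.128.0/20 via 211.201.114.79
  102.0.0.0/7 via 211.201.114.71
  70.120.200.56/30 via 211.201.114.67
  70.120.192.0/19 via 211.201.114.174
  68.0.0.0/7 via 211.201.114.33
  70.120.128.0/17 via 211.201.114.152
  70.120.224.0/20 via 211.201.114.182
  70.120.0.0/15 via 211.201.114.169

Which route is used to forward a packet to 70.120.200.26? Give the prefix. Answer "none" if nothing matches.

70.120.192.0/19

Entries matching 70.120.200.26:
  70.0.0.0/9 (70.0.0.0 - 70.127.255.255)
  70.64.0.0/10 (70.64.0.0 - 70.127.255.255)
  70.120.0.0/15 (70.120.0.0 - 70.121.255.255)
  70.120.128.0/17 (70.120.128.0 - 70.120.255.255)
  70.120.192.0/19 (70.120.192.0 - 70.120.223.255)
Most specific is 70.120.192.0/19.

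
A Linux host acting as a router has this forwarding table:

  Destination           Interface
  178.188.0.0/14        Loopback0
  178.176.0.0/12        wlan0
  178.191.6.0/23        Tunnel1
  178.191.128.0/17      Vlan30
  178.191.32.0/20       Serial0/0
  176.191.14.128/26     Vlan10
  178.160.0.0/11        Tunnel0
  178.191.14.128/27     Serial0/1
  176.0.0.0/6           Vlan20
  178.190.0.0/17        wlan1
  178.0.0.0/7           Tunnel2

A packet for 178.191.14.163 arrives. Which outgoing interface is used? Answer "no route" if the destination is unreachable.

Routes whose prefix contains 178.191.14.163:
  176.0.0.0/6 (176.0.0.0 - 179.255.255.255) -> Vlan20
  178.0.0.0/7 (178.0.0.0 - 179.255.255.255) -> Tunnel2
  178.160.0.0/11 (178.160.0.0 - 178.191.255.255) -> Tunnel0
  178.176.0.0/12 (178.176.0.0 - 178.191.255.255) -> wlan0
  178.188.0.0/14 (178.188.0.0 - 178.191.255.255) -> Loopback0
More-specific entries that do NOT match:
  178.191.14.128/27 (178.191.14.128 - 178.191.14.159) does not contain 178.191.14.163
  176.191.14.128/26 (176.191.14.128 - 176.191.14.191) does not contain 178.191.14.163
  178.191.6.0/23 (178.191.6.0 - 178.191.7.255) does not contain 178.191.14.163
  178.191.32.0/20 (178.191.32.0 - 178.191.47.255) does not contain 178.191.14.163
  178.191.128.0/17 (178.191.128.0 - 178.191.255.255) does not contain 178.191.14.163
  178.190.0.0/17 (178.190.0.0 - 178.190.127.255) does not contain 178.191.14.163
Longest matching prefix is /14 -> interface Loopback0.

Loopback0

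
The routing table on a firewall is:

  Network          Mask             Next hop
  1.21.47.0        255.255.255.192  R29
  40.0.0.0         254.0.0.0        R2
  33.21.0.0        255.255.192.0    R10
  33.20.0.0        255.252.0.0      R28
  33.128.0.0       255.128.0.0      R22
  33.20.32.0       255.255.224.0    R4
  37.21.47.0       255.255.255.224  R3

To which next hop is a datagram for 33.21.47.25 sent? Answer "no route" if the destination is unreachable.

R10

Routes whose prefix contains 33.21.47.25:
  33.20.0.0/14 (33.20.0.0 - 33.23.255.255) -> R28
  33.21.0.0/18 (33.21.0.0 - 33.21.63.255) -> R10
More-specific entries that do NOT match:
  37.21.47.0/27 (37.21.47.0 - 37.21.47.31) does not contain 33.21.47.25
  1.21.47.0/26 (1.21.47.0 - 1.21.47.63) does not contain 33.21.47.25
  33.20.32.0/19 (33.20.32.0 - 33.20.63.255) does not contain 33.21.47.25
Longest matching prefix is /18 -> next hop R10.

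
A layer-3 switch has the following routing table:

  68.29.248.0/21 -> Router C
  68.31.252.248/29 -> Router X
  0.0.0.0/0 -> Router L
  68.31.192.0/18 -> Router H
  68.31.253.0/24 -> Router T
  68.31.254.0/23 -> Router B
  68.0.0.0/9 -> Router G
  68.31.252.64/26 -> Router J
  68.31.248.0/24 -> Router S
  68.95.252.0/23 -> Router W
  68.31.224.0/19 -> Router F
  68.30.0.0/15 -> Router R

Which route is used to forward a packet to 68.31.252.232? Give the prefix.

68.31.224.0/19

Entries matching 68.31.252.232:
  0.0.0.0/0 (default, matches everything)
  68.0.0.0/9 (68.0.0.0 - 68.127.255.255)
  68.30.0.0/15 (68.30.0.0 - 68.31.255.255)
  68.31.192.0/18 (68.31.192.0 - 68.31.255.255)
  68.31.224.0/19 (68.31.224.0 - 68.31.255.255)
Most specific is 68.31.224.0/19.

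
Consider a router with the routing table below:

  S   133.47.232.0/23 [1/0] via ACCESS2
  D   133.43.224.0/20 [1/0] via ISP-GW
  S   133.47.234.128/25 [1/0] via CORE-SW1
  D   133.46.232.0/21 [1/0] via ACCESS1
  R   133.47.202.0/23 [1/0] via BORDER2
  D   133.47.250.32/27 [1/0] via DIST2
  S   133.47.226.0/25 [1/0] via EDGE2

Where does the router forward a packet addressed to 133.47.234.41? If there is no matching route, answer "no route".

no route

No entry's prefix contains 133.47.234.41; there is no default route.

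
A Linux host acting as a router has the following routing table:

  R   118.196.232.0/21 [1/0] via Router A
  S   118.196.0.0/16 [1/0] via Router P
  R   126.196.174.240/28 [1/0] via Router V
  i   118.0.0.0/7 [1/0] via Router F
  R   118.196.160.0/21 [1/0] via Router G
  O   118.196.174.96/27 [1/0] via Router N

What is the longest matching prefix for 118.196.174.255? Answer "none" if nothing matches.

118.196.0.0/16

Entries matching 118.196.174.255:
  118.0.0.0/7 (118.0.0.0 - 119.255.255.255)
  118.196.0.0/16 (118.196.0.0 - 118.196.255.255)
Most specific is 118.196.0.0/16.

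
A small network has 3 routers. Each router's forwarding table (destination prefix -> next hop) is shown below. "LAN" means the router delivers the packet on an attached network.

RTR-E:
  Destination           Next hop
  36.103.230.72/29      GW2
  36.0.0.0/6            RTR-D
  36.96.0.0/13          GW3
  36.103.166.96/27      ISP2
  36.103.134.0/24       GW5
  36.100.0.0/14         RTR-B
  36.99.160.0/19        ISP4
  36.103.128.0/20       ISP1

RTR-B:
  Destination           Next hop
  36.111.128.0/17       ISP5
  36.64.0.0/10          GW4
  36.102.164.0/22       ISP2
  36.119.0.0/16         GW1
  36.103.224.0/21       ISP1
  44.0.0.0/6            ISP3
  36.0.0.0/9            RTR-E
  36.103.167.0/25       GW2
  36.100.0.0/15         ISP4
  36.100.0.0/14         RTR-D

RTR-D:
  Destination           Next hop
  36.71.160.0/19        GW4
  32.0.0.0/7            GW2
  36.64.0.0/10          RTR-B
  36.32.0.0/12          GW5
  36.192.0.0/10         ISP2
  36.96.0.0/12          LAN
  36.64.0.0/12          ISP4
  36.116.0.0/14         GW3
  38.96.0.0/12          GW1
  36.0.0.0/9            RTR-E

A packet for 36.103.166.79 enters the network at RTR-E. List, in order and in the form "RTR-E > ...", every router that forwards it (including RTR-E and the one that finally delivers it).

RTR-E > RTR-B > RTR-D

At RTR-E: longest match for 36.103.166.79 is 36.100.0.0/14 -> RTR-B
At RTR-B: longest match for 36.103.166.79 is 36.100.0.0/14 -> RTR-D
At RTR-D: longest match for 36.103.166.79 is 36.96.0.0/12 -> LAN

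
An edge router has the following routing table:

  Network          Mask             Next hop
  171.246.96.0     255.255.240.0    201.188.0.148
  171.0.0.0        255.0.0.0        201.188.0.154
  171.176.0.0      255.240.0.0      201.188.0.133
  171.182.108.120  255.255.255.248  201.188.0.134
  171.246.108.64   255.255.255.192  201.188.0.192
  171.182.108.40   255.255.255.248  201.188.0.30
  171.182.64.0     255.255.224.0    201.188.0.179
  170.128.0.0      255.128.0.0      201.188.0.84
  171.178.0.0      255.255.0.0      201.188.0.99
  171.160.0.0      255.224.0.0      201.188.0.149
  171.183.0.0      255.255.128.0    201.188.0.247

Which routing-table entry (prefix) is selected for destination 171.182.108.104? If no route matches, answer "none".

Entries matching 171.182.108.104:
  171.0.0.0/8 (171.0.0.0 - 171.255.255.255)
  171.160.0.0/11 (171.160.0.0 - 171.191.255.255)
  171.176.0.0/12 (171.176.0.0 - 171.191.255.255)
Most specific is 171.176.0.0/12.

171.176.0.0/12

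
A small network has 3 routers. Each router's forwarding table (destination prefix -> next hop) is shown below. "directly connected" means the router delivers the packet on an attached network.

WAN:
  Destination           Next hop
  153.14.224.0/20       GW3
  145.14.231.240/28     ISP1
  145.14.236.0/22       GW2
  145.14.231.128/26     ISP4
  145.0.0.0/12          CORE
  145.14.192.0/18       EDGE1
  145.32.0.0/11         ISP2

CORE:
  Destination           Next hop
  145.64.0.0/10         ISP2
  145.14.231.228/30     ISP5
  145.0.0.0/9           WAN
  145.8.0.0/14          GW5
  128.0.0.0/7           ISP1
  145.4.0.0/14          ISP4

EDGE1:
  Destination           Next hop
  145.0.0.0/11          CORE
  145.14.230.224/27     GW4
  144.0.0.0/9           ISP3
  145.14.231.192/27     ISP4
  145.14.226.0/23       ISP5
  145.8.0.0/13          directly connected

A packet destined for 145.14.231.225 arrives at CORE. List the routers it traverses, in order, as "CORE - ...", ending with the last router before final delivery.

At CORE: longest match for 145.14.231.225 is 145.0.0.0/9 -> WAN
At WAN: longest match for 145.14.231.225 is 145.14.192.0/18 -> EDGE1
At EDGE1: longest match for 145.14.231.225 is 145.8.0.0/13 -> directly connected

CORE - WAN - EDGE1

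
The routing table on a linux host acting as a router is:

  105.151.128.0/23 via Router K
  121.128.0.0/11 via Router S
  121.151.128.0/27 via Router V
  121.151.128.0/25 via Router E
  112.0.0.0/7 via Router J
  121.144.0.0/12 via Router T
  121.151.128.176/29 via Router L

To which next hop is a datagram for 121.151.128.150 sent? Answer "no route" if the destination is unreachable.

Router T

Routes whose prefix contains 121.151.128.150:
  121.128.0.0/11 (121.128.0.0 - 121.159.255.255) -> Router S
  121.144.0.0/12 (121.144.0.0 - 121.159.255.255) -> Router T
More-specific entries that do NOT match:
  121.151.128.176/29 (121.151.128.176 - 121.151.128.183) does not contain 121.151.128.150
  121.151.128.0/27 (121.151.128.0 - 121.151.128.31) does not contain 121.151.128.150
  121.151.128.0/25 (121.151.128.0 - 121.151.128.127) does not contain 121.151.128.150
  105.151.128.0/23 (105.151.128.0 - 105.151.129.255) does not contain 121.151.128.150
Longest matching prefix is /12 -> next hop Router T.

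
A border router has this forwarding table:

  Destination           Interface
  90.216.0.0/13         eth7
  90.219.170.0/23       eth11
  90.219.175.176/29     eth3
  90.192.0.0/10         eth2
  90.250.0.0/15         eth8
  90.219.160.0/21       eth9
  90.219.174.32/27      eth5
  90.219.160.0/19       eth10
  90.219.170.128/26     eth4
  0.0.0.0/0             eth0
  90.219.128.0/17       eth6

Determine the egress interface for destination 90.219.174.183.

eth10

Routes whose prefix contains 90.219.174.183:
  0.0.0.0/0 (default, matches everything) -> eth0
  90.192.0.0/10 (90.192.0.0 - 90.255.255.255) -> eth2
  90.216.0.0/13 (90.216.0.0 - 90.223.255.255) -> eth7
  90.219.128.0/17 (90.219.128.0 - 90.219.255.255) -> eth6
  90.219.160.0/19 (90.219.160.0 - 90.219.191.255) -> eth10
More-specific entries that do NOT match:
  90.219.175.176/29 (90.219.175.176 - 90.219.175.183) does not contain 90.219.174.183
  90.219.174.32/27 (90.219.174.32 - 90.219.174.63) does not contain 90.219.174.183
  90.219.170.128/26 (90.219.170.128 - 90.219.170.191) does not contain 90.219.174.183
  90.219.170.0/23 (90.219.170.0 - 90.219.171.255) does not contain 90.219.174.183
  90.219.160.0/21 (90.219.160.0 - 90.219.167.255) does not contain 90.219.174.183
Longest matching prefix is /19 -> interface eth10.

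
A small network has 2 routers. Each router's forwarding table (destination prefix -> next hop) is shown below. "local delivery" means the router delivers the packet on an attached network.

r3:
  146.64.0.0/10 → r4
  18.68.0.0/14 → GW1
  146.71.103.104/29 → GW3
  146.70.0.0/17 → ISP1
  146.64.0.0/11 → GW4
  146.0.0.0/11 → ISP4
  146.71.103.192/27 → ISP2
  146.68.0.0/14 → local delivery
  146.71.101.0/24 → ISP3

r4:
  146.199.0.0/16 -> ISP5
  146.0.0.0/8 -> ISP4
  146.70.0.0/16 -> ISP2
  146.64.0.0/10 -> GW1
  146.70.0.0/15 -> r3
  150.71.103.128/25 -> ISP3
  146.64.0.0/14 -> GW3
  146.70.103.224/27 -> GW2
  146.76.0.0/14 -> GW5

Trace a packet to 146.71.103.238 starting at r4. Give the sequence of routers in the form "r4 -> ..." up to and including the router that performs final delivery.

r4 -> r3

At r4: longest match for 146.71.103.238 is 146.70.0.0/15 -> r3
At r3: longest match for 146.71.103.238 is 146.68.0.0/14 -> local delivery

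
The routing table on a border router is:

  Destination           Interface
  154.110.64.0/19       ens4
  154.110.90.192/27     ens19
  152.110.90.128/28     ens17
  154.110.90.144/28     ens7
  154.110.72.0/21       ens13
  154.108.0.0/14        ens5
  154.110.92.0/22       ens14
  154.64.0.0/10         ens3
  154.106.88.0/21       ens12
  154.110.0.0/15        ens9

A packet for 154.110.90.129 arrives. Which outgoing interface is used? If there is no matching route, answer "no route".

ens4

Routes whose prefix contains 154.110.90.129:
  154.64.0.0/10 (154.64.0.0 - 154.127.255.255) -> ens3
  154.108.0.0/14 (154.108.0.0 - 154.111.255.255) -> ens5
  154.110.0.0/15 (154.110.0.0 - 154.111.255.255) -> ens9
  154.110.64.0/19 (154.110.64.0 - 154.110.95.255) -> ens4
More-specific entries that do NOT match:
  152.110.90.128/28 (152.110.90.128 - 152.110.90.143) does not contain 154.110.90.129
  154.110.90.144/28 (154.110.90.144 - 154.110.90.159) does not contain 154.110.90.129
  154.110.90.192/27 (154.110.90.192 - 154.110.90.223) does not contain 154.110.90.129
  154.110.92.0/22 (154.110.92.0 - 154.110.95.255) does not contain 154.110.90.129
  154.110.72.0/21 (154.110.72.0 - 154.110.79.255) does not contain 154.110.90.129
  154.106.88.0/21 (154.106.88.0 - 154.106.95.255) does not contain 154.110.90.129
Longest matching prefix is /19 -> interface ens4.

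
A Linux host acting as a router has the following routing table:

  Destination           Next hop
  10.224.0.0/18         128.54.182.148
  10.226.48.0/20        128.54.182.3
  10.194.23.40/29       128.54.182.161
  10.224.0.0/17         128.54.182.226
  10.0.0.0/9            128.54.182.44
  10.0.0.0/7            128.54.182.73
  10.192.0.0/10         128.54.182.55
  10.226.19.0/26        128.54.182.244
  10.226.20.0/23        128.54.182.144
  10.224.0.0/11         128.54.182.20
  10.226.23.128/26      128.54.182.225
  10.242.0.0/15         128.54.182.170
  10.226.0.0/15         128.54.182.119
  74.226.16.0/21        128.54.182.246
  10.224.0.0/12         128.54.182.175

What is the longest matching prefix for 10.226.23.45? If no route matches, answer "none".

10.226.0.0/15

Entries matching 10.226.23.45:
  10.0.0.0/7 (10.0.0.0 - 11.255.255.255)
  10.192.0.0/10 (10.192.0.0 - 10.255.255.255)
  10.224.0.0/11 (10.224.0.0 - 10.255.255.255)
  10.224.0.0/12 (10.224.0.0 - 10.239.255.255)
  10.226.0.0/15 (10.226.0.0 - 10.227.255.255)
Most specific is 10.226.0.0/15.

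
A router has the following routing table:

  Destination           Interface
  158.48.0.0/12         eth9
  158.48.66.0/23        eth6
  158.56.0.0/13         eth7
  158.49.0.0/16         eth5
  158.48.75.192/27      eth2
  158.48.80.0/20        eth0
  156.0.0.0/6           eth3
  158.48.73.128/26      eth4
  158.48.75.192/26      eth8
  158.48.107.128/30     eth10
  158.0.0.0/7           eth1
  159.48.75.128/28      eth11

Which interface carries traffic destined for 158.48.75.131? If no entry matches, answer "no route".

Routes whose prefix contains 158.48.75.131:
  156.0.0.0/6 (156.0.0.0 - 159.255.255.255) -> eth3
  158.0.0.0/7 (158.0.0.0 - 159.255.255.255) -> eth1
  158.48.0.0/12 (158.48.0.0 - 158.63.255.255) -> eth9
More-specific entries that do NOT match:
  158.48.107.128/30 (158.48.107.128 - 158.48.107.131) does not contain 158.48.75.131
  159.48.75.128/28 (159.48.75.128 - 159.48.75.143) does not contain 158.48.75.131
  158.48.75.192/27 (158.48.75.192 - 158.48.75.223) does not contain 158.48.75.131
  158.48.73.128/26 (158.48.73.128 - 158.48.73.191) does not contain 158.48.75.131
  158.48.75.192/26 (158.48.75.192 - 158.48.75.255) does not contain 158.48.75.131
  158.48.66.0/23 (158.48.66.0 - 158.48.67.255) does not contain 158.48.75.131
  158.48.80.0/20 (158.48.80.0 - 158.48.95.255) does not contain 158.48.75.131
  158.49.0.0/16 (158.49.0.0 - 158.49.255.255) does not contain 158.48.75.131
  158.56.0.0/13 (158.56.0.0 - 158.63.255.255) does not contain 158.48.75.131
Longest matching prefix is /12 -> interface eth9.

eth9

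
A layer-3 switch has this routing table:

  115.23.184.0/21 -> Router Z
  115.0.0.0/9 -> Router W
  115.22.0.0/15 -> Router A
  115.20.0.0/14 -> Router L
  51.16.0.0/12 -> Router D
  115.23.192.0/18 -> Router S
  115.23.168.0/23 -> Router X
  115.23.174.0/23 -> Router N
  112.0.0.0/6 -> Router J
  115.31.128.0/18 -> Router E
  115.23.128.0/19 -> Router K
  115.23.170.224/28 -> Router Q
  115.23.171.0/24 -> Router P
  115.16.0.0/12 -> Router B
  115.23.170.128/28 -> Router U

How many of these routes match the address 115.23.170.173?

5

Prefixes containing 115.23.170.173:
  112.0.0.0/6 (112.0.0.0 - 115.255.255.255)
  115.0.0.0/9 (115.0.0.0 - 115.127.255.255)
  115.16.0.0/12 (115.16.0.0 - 115.31.255.255)
  115.20.0.0/14 (115.20.0.0 - 115.23.255.255)
  115.22.0.0/15 (115.22.0.0 - 115.23.255.255)
Total matching entries: 5.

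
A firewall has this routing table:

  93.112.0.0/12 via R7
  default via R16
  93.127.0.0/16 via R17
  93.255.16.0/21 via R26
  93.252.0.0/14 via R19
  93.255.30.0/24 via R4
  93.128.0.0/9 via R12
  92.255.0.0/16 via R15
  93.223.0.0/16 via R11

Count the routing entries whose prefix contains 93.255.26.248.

3

Prefixes containing 93.255.26.248:
  0.0.0.0/0 (default, matches everything)
  93.128.0.0/9 (93.128.0.0 - 93.255.255.255)
  93.252.0.0/14 (93.252.0.0 - 93.255.255.255)
Total matching entries: 3.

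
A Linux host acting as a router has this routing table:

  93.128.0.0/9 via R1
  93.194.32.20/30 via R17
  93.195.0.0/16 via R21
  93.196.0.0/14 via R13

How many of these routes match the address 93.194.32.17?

1

Prefixes containing 93.194.32.17:
  93.128.0.0/9 (93.128.0.0 - 93.255.255.255)
Total matching entries: 1.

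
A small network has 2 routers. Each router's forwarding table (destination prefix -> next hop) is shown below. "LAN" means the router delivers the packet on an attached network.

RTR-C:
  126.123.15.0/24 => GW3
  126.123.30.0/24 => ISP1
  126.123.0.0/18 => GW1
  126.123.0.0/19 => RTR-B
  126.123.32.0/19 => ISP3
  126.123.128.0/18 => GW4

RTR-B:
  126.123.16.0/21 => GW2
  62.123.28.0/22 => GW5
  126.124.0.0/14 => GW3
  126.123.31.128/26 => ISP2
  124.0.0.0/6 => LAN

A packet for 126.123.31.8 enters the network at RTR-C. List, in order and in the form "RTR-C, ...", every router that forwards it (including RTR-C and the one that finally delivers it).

RTR-C, RTR-B

At RTR-C: longest match for 126.123.31.8 is 126.123.0.0/19 -> RTR-B
At RTR-B: longest match for 126.123.31.8 is 124.0.0.0/6 -> LAN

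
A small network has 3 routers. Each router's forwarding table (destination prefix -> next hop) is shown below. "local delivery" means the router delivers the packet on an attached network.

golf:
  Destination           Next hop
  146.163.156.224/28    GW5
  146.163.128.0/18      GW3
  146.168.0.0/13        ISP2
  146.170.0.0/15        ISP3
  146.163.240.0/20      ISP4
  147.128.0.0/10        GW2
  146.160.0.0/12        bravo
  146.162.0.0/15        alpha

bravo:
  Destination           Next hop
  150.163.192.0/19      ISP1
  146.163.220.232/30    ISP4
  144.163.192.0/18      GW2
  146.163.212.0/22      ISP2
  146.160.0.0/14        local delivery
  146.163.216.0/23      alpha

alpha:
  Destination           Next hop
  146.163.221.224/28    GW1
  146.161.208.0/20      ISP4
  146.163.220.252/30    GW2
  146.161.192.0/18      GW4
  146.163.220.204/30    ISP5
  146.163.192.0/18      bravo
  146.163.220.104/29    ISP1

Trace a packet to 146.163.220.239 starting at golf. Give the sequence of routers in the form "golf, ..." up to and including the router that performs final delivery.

golf, alpha, bravo

At golf: longest match for 146.163.220.239 is 146.162.0.0/15 -> alpha
At alpha: longest match for 146.163.220.239 is 146.163.192.0/18 -> bravo
At bravo: longest match for 146.163.220.239 is 146.160.0.0/14 -> local delivery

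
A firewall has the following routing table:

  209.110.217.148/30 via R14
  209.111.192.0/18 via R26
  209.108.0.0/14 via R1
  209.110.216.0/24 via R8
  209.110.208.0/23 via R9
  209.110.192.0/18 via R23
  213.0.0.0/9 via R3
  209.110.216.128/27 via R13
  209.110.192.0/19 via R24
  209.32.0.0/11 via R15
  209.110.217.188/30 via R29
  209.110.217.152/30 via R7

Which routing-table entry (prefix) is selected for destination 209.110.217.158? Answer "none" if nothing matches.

209.110.192.0/19

Entries matching 209.110.217.158:
  209.108.0.0/14 (209.108.0.0 - 209.111.255.255)
  209.110.192.0/18 (209.110.192.0 - 209.110.255.255)
  209.110.192.0/19 (209.110.192.0 - 209.110.223.255)
Most specific is 209.110.192.0/19.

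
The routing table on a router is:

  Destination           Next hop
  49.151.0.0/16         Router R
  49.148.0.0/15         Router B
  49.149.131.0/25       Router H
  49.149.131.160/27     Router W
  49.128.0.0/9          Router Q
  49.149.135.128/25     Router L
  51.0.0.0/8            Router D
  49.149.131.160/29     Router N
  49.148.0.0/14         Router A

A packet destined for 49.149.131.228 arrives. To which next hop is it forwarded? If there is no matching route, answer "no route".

Routes whose prefix contains 49.149.131.228:
  49.128.0.0/9 (49.128.0.0 - 49.255.255.255) -> Router Q
  49.148.0.0/14 (49.148.0.0 - 49.151.255.255) -> Router A
  49.148.0.0/15 (49.148.0.0 - 49.149.255.255) -> Router B
More-specific entries that do NOT match:
  49.149.131.160/29 (49.149.131.160 - 49.149.131.167) does not contain 49.149.131.228
  49.149.131.160/27 (49.149.131.160 - 49.149.131.191) does not contain 49.149.131.228
  49.149.131.0/25 (49.149.131.0 - 49.149.131.127) does not contain 49.149.131.228
  49.149.135.128/25 (49.149.135.128 - 49.149.135.255) does not contain 49.149.131.228
  49.151.0.0/16 (49.151.0.0 - 49.151.255.255) does not contain 49.149.131.228
Longest matching prefix is /15 -> next hop Router B.

Router B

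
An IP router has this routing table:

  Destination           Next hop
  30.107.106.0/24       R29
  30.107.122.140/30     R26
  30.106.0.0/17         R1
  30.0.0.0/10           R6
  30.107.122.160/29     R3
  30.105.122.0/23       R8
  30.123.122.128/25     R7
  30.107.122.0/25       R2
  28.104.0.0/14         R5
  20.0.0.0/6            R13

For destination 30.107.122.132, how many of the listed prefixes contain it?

No listed prefix contains 30.107.122.132.
Total matching entries: 0.

0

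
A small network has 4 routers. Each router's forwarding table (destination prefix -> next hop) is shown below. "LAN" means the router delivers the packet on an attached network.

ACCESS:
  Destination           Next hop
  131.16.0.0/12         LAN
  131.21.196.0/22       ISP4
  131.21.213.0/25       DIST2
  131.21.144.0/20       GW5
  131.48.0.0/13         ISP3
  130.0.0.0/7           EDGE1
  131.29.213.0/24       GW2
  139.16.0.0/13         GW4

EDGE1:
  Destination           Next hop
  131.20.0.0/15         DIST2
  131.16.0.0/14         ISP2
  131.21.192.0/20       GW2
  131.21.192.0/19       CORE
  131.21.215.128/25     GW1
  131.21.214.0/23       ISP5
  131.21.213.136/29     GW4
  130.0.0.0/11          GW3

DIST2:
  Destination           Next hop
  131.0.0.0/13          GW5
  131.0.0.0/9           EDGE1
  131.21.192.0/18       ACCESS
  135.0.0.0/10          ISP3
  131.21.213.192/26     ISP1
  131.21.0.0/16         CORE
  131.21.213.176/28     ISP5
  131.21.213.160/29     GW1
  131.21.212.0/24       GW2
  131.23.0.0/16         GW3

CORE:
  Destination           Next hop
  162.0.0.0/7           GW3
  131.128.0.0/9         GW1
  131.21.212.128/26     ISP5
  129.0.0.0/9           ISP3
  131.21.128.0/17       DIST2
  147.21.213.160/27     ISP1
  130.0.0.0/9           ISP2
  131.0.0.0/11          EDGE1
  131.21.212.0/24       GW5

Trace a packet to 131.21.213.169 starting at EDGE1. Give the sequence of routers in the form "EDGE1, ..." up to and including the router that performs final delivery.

EDGE1, CORE, DIST2, ACCESS

At EDGE1: longest match for 131.21.213.169 is 131.21.192.0/19 -> CORE
At CORE: longest match for 131.21.213.169 is 131.21.128.0/17 -> DIST2
At DIST2: longest match for 131.21.213.169 is 131.21.192.0/18 -> ACCESS
At ACCESS: longest match for 131.21.213.169 is 131.16.0.0/12 -> LAN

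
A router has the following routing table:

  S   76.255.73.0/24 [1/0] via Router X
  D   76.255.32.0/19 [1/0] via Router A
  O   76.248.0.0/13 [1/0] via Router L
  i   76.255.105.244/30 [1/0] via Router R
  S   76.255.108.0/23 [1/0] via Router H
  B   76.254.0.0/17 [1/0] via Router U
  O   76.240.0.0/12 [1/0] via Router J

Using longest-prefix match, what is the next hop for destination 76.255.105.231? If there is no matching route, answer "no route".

Router L

Routes whose prefix contains 76.255.105.231:
  76.240.0.0/12 (76.240.0.0 - 76.255.255.255) -> Router J
  76.248.0.0/13 (76.248.0.0 - 76.255.255.255) -> Router L
More-specific entries that do NOT match:
  76.255.105.244/30 (76.255.105.244 - 76.255.105.247) does not contain 76.255.105.231
  76.255.73.0/24 (76.255.73.0 - 76.255.73.255) does not contain 76.255.105.231
  76.255.108.0/23 (76.255.108.0 - 76.255.109.255) does not contain 76.255.105.231
  76.255.32.0/19 (76.255.32.0 - 76.255.63.255) does not contain 76.255.105.231
  76.254.0.0/17 (76.254.0.0 - 76.254.127.255) does not contain 76.255.105.231
Longest matching prefix is /13 -> next hop Router L.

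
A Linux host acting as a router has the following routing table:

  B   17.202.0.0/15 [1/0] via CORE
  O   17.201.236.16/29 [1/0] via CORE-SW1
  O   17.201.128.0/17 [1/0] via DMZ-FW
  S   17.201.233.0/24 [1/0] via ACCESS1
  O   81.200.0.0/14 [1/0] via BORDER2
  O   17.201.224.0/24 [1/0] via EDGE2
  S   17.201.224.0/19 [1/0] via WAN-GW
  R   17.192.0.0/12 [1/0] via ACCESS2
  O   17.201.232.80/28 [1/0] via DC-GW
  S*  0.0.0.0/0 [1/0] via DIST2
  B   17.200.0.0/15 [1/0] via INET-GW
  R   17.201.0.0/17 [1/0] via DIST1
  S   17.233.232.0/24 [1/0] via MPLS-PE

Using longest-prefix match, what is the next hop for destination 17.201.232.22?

WAN-GW

Routes whose prefix contains 17.201.232.22:
  0.0.0.0/0 (default, matches everything) -> DIST2
  17.192.0.0/12 (17.192.0.0 - 17.207.255.255) -> ACCESS2
  17.200.0.0/15 (17.200.0.0 - 17.201.255.255) -> INET-GW
  17.201.128.0/17 (17.201.128.0 - 17.201.255.255) -> DMZ-FW
  17.201.224.0/19 (17.201.224.0 - 17.201.255.255) -> WAN-GW
More-specific entries that do NOT match:
  17.201.236.16/29 (17.201.236.16 - 17.201.236.23) does not contain 17.201.232.22
  17.201.232.80/28 (17.201.232.80 - 17.201.232.95) does not contain 17.201.232.22
  17.201.233.0/24 (17.201.233.0 - 17.201.233.255) does not contain 17.201.232.22
  17.201.224.0/24 (17.201.224.0 - 17.201.224.255) does not contain 17.201.232.22
  17.233.232.0/24 (17.233.232.0 - 17.233.232.255) does not contain 17.201.232.22
Longest matching prefix is /19 -> next hop WAN-GW.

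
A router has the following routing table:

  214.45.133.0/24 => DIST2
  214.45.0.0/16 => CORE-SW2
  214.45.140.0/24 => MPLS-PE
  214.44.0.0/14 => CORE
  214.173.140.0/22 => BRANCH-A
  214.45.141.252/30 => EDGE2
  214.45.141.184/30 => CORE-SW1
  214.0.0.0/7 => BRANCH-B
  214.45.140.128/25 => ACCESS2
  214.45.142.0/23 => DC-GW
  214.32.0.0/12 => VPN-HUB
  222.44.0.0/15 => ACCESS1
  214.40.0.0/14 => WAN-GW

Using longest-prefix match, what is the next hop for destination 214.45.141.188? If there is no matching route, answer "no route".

CORE-SW2

Routes whose prefix contains 214.45.141.188:
  214.0.0.0/7 (214.0.0.0 - 215.255.255.255) -> BRANCH-B
  214.32.0.0/12 (214.32.0.0 - 214.47.255.255) -> VPN-HUB
  214.44.0.0/14 (214.44.0.0 - 214.47.255.255) -> CORE
  214.45.0.0/16 (214.45.0.0 - 214.45.255.255) -> CORE-SW2
More-specific entries that do NOT match:
  214.45.141.252/30 (214.45.141.252 - 214.45.141.255) does not contain 214.45.141.188
  214.45.141.184/30 (214.45.141.184 - 214.45.141.187) does not contain 214.45.141.188
  214.45.140.128/25 (214.45.140.128 - 214.45.140.255) does not contain 214.45.141.188
  214.45.133.0/24 (214.45.133.0 - 214.45.133.255) does not contain 214.45.141.188
  214.45.140.0/24 (214.45.140.0 - 214.45.140.255) does not contain 214.45.141.188
  214.45.142.0/23 (214.45.142.0 - 214.45.143.255) does not contain 214.45.141.188
  214.173.140.0/22 (214.173.140.0 - 214.173.143.255) does not contain 214.45.141.188
Longest matching prefix is /16 -> next hop CORE-SW2.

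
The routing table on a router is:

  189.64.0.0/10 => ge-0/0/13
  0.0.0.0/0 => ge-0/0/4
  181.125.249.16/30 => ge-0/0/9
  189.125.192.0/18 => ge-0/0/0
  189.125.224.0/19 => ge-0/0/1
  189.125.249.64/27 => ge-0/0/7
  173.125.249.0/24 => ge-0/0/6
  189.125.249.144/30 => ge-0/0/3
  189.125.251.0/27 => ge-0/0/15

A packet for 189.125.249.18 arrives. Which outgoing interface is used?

Routes whose prefix contains 189.125.249.18:
  0.0.0.0/0 (default, matches everything) -> ge-0/0/4
  189.64.0.0/10 (189.64.0.0 - 189.127.255.255) -> ge-0/0/13
  189.125.192.0/18 (189.125.192.0 - 189.125.255.255) -> ge-0/0/0
  189.125.224.0/19 (189.125.224.0 - 189.125.255.255) -> ge-0/0/1
More-specific entries that do NOT match:
  181.125.249.16/30 (181.125.249.16 - 181.125.249.19) does not contain 189.125.249.18
  189.125.249.144/30 (189.125.249.144 - 189.125.249.147) does not contain 189.125.249.18
  189.125.249.64/27 (189.125.249.64 - 189.125.249.95) does not contain 189.125.249.18
  189.125.251.0/27 (189.125.251.0 - 189.125.251.31) does not contain 189.125.249.18
  173.125.249.0/24 (173.125.249.0 - 173.125.249.255) does not contain 189.125.249.18
Longest matching prefix is /19 -> interface ge-0/0/1.

ge-0/0/1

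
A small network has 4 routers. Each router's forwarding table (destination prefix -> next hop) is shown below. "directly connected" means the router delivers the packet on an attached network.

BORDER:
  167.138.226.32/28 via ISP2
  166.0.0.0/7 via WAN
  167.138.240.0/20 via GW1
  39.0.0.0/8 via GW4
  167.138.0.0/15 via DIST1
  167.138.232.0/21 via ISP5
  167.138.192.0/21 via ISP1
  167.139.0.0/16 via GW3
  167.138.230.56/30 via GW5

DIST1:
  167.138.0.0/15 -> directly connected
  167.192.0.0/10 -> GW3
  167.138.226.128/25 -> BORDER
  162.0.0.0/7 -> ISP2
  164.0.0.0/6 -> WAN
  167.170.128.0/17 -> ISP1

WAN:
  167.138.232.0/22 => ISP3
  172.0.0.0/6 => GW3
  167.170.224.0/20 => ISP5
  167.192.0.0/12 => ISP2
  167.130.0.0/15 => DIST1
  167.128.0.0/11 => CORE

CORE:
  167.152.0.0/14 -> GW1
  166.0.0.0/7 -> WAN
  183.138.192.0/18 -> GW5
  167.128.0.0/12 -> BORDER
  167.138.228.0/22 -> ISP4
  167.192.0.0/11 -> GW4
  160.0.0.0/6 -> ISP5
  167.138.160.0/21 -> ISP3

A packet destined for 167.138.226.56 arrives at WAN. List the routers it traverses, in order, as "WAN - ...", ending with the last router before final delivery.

WAN - CORE - BORDER - DIST1

At WAN: longest match for 167.138.226.56 is 167.128.0.0/11 -> CORE
At CORE: longest match for 167.138.226.56 is 167.128.0.0/12 -> BORDER
At BORDER: longest match for 167.138.226.56 is 167.138.0.0/15 -> DIST1
At DIST1: longest match for 167.138.226.56 is 167.138.0.0/15 -> directly connected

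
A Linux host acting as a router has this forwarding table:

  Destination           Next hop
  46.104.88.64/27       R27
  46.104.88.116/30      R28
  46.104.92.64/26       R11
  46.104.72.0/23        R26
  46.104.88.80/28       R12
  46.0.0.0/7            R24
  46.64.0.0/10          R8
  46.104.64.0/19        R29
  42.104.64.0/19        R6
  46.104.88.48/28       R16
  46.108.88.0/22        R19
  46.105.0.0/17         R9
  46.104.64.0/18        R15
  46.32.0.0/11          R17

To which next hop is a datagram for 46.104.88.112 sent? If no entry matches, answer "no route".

Routes whose prefix contains 46.104.88.112:
  46.0.0.0/7 (46.0.0.0 - 47.255.255.255) -> R24
  46.64.0.0/10 (46.64.0.0 - 46.127.255.255) -> R8
  46.104.64.0/18 (46.104.64.0 - 46.104.127.255) -> R15
  46.104.64.0/19 (46.104.64.0 - 46.104.95.255) -> R29
More-specific entries that do NOT match:
  46.104.88.116/30 (46.104.88.116 - 46.104.88.119) does not contain 46.104.88.112
  46.104.88.80/28 (46.104.88.80 - 46.104.88.95) does not contain 46.104.88.112
  46.104.88.48/28 (46.104.88.48 - 46.104.88.63) does not contain 46.104.88.112
  46.104.88.64/27 (46.104.88.64 - 46.104.88.95) does not contain 46.104.88.112
  46.104.92.64/26 (46.104.92.64 - 46.104.92.127) does not contain 46.104.88.112
  46.104.72.0/23 (46.104.72.0 - 46.104.73.255) does not contain 46.104.88.112
  46.108.88.0/22 (46.108.88.0 - 46.108.91.255) does not contain 46.104.88.112
Longest matching prefix is /19 -> next hop R29.

R29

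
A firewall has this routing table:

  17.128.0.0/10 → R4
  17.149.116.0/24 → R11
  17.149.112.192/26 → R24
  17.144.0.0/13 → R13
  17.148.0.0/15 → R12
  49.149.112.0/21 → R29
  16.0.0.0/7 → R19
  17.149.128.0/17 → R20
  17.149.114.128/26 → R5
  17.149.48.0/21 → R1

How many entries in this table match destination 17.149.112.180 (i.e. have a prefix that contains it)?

Prefixes containing 17.149.112.180:
  16.0.0.0/7 (16.0.0.0 - 17.255.255.255)
  17.128.0.0/10 (17.128.0.0 - 17.191.255.255)
  17.144.0.0/13 (17.144.0.0 - 17.151.255.255)
  17.148.0.0/15 (17.148.0.0 - 17.149.255.255)
Total matching entries: 4.

4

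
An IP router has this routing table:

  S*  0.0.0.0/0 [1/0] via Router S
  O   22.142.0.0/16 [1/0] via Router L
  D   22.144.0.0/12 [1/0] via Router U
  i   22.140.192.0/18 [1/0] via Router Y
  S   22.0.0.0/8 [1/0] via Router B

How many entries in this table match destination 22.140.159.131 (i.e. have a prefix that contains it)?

Prefixes containing 22.140.159.131:
  0.0.0.0/0 (default, matches everything)
  22.0.0.0/8 (22.0.0.0 - 22.255.255.255)
Total matching entries: 2.

2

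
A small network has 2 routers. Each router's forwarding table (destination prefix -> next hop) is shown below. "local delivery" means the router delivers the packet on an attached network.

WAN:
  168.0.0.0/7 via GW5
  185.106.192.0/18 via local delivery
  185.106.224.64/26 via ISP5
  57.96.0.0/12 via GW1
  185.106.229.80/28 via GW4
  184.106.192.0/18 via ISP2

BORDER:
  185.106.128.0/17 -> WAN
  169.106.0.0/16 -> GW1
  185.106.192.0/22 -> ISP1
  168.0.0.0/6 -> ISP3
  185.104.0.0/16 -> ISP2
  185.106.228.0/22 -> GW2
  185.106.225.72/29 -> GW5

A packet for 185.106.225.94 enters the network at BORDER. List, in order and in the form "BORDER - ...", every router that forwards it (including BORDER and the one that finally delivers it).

At BORDER: longest match for 185.106.225.94 is 185.106.128.0/17 -> WAN
At WAN: longest match for 185.106.225.94 is 185.106.192.0/18 -> local delivery

BORDER - WAN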